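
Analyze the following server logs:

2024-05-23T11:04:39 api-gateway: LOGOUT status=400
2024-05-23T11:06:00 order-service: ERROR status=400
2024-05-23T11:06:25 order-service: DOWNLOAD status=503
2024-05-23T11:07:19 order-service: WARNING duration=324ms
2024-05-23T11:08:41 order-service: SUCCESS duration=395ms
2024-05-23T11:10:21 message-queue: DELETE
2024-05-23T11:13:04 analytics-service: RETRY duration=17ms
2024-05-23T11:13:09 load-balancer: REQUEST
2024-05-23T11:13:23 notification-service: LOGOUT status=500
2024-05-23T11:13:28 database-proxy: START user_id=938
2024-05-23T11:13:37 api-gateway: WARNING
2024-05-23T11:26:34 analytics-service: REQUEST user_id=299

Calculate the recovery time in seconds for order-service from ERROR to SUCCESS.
161

To calculate recovery time:

1. Find ERROR event for order-service: 2024-05-23T11:06:00
2. Find next SUCCESS event for order-service: 2024-05-23T11:08:41
3. Recovery time: 2024-05-23T11:08:41 - 2024-05-23T11:06:00 = 161 seconds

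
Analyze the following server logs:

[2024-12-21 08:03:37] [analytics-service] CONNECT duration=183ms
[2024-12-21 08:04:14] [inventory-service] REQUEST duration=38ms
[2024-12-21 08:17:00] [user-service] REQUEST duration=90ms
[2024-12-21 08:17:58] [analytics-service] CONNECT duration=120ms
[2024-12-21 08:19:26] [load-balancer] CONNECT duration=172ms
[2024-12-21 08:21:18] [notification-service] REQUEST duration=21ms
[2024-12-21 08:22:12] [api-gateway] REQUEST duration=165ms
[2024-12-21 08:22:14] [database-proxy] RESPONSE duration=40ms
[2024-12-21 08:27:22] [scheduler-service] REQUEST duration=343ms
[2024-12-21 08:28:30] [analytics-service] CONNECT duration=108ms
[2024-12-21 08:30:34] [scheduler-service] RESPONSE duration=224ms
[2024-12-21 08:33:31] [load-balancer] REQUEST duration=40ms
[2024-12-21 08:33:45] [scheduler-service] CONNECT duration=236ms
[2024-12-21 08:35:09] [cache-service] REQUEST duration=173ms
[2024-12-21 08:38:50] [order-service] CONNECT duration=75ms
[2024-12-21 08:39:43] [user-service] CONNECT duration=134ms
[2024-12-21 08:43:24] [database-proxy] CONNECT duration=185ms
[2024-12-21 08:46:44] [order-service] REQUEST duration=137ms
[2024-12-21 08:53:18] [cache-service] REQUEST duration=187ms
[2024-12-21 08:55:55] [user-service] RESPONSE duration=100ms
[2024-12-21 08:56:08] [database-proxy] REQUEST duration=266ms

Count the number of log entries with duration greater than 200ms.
4

To count timeouts:

1. Threshold: 200ms
2. Extract duration from each log entry
3. Count entries where duration > 200
4. Timeout count: 4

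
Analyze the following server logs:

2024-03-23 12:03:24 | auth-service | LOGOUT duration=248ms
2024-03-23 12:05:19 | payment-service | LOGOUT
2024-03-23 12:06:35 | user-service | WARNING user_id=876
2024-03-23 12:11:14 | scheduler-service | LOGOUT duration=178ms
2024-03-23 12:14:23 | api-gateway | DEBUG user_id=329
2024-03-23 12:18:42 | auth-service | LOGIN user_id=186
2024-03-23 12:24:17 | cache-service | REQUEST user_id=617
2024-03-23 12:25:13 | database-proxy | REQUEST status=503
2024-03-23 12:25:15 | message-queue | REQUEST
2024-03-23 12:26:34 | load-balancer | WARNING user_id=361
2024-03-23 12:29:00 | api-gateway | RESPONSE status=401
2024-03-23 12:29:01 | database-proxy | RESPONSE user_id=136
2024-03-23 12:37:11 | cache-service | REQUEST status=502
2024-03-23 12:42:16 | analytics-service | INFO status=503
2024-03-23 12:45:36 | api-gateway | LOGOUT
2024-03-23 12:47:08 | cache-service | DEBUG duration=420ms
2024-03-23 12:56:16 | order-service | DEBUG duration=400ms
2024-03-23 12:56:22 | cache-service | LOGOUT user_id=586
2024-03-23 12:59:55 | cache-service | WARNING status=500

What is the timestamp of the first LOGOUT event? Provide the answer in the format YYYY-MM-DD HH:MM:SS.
2024-03-23 12:03:24

To find the first event:

1. Filter for all LOGOUT events
2. Sort by timestamp
3. Select the first one
4. Timestamp: 2024-03-23 12:03:24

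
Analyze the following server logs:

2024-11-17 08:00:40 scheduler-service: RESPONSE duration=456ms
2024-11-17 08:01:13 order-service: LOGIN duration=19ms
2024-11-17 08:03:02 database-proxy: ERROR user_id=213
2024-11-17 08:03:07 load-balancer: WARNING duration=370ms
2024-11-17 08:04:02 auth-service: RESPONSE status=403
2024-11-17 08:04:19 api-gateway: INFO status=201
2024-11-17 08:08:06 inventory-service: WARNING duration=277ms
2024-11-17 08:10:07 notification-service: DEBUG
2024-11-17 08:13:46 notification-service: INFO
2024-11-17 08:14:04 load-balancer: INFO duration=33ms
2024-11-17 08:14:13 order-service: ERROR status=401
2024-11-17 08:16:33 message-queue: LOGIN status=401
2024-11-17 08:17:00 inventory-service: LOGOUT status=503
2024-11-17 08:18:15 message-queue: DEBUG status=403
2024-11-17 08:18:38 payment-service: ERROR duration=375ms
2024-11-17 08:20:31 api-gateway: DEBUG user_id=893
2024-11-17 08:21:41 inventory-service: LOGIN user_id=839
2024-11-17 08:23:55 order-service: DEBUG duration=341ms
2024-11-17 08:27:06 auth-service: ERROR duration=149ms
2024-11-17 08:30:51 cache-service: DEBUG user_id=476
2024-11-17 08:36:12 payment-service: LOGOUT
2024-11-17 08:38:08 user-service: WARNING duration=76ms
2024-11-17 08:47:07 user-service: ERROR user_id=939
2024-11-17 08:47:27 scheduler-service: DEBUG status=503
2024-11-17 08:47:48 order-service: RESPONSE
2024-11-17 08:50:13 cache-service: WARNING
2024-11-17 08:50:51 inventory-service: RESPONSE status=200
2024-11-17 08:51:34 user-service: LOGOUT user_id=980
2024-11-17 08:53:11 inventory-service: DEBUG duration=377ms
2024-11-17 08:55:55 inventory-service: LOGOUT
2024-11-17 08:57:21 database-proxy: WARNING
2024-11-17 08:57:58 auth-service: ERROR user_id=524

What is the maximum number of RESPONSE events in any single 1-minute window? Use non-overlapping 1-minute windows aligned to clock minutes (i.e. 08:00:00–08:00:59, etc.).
1

To find the burst window:

1. Divide the log period into non-overlapping 1-minute windows starting at 08:00
2. Count RESPONSE events in each window
3. Find the window with maximum count
4. Maximum events in a window: 1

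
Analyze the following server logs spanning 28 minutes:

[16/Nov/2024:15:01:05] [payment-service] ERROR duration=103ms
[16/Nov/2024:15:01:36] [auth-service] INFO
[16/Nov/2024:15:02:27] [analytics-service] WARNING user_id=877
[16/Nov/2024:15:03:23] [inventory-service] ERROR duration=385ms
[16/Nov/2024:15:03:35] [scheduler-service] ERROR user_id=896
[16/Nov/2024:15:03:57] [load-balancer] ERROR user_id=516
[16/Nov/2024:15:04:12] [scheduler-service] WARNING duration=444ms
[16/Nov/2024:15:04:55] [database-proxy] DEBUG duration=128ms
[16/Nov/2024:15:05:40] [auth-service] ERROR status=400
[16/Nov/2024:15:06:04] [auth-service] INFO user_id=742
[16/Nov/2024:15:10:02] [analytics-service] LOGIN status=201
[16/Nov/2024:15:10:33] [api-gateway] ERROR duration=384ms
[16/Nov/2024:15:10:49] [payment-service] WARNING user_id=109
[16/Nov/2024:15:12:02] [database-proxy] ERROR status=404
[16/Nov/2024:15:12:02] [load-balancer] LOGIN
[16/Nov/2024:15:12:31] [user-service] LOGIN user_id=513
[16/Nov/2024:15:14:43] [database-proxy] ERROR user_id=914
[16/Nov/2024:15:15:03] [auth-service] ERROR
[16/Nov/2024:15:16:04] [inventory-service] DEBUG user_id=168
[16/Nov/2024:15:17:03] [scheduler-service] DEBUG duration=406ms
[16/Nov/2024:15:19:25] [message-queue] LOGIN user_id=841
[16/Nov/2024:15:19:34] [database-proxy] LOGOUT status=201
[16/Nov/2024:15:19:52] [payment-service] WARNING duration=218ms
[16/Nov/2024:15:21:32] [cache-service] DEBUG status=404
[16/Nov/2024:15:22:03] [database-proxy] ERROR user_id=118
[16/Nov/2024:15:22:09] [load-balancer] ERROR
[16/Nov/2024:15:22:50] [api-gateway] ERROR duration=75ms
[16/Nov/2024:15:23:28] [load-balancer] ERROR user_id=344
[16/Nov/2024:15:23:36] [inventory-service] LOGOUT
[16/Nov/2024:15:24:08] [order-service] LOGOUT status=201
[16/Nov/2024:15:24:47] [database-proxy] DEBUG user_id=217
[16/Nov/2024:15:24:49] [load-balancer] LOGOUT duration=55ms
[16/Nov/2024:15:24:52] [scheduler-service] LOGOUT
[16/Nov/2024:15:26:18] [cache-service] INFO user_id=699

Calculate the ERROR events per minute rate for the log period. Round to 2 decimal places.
0.46

To calculate the rate:

1. Count total ERROR events: 13
2. Total time period: 28 minutes
3. Rate = 13 / 28 = 0.46 events per minute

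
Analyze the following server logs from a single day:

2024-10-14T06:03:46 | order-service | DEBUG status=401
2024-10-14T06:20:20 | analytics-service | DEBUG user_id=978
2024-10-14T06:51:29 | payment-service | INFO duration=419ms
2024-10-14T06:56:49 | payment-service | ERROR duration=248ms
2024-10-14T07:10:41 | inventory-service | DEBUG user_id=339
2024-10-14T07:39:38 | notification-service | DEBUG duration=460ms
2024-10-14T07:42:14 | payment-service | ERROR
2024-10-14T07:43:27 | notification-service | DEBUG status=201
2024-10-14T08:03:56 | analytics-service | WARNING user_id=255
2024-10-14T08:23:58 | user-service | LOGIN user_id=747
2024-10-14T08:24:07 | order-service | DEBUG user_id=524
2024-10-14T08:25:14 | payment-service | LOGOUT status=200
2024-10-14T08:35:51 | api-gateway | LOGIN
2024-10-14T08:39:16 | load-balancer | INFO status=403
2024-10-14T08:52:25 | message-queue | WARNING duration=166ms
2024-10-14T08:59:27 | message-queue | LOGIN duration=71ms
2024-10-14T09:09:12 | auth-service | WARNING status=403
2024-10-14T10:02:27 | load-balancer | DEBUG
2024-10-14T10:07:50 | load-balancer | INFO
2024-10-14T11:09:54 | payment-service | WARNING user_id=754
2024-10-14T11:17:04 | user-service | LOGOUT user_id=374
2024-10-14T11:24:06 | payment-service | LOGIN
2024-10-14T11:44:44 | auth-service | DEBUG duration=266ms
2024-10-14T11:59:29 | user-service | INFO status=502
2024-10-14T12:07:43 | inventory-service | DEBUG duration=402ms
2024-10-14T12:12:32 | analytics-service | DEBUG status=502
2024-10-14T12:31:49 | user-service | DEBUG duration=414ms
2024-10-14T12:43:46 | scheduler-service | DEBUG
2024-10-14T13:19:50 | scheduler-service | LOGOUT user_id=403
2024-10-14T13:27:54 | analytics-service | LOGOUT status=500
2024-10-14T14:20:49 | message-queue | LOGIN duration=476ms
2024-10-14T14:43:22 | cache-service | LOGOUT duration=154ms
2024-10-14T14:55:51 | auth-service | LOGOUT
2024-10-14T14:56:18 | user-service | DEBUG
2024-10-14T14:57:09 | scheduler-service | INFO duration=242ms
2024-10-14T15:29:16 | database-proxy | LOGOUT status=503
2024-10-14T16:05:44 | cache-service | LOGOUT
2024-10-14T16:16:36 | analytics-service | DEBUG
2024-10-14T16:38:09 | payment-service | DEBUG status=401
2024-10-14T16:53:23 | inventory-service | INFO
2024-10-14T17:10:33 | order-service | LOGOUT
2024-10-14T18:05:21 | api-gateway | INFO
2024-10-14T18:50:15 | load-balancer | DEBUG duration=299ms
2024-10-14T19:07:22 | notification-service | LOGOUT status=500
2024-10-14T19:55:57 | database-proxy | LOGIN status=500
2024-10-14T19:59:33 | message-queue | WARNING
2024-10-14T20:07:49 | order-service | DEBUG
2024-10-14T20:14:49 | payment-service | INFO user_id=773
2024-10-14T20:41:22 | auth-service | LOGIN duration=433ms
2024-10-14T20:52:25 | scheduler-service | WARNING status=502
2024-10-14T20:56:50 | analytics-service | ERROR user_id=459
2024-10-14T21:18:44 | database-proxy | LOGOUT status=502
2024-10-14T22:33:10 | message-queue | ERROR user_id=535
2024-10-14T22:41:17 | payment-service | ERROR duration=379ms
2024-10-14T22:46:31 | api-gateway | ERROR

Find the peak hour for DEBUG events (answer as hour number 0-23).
12

To find the peak hour:

1. Group all DEBUG events by hour
2. Count events in each hour
3. Find hour with maximum count
4. Peak hour: 12 (with 4 events)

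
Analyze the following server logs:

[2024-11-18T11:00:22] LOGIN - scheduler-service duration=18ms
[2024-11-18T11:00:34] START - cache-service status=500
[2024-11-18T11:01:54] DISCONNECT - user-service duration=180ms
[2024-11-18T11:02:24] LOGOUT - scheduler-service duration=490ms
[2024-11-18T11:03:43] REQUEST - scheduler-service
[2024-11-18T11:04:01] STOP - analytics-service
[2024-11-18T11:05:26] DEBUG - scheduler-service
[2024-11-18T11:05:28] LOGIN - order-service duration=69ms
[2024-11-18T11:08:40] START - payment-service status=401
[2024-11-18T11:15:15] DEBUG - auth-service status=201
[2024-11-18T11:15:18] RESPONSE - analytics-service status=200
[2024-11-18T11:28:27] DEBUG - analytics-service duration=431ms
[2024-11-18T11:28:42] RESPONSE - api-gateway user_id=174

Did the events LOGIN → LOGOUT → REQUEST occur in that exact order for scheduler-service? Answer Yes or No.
Yes

To verify sequence order:

1. Find all events in sequence LOGIN → LOGOUT → REQUEST for scheduler-service
2. Extract their timestamps
3. Check if timestamps are in ascending order
4. Result: Yes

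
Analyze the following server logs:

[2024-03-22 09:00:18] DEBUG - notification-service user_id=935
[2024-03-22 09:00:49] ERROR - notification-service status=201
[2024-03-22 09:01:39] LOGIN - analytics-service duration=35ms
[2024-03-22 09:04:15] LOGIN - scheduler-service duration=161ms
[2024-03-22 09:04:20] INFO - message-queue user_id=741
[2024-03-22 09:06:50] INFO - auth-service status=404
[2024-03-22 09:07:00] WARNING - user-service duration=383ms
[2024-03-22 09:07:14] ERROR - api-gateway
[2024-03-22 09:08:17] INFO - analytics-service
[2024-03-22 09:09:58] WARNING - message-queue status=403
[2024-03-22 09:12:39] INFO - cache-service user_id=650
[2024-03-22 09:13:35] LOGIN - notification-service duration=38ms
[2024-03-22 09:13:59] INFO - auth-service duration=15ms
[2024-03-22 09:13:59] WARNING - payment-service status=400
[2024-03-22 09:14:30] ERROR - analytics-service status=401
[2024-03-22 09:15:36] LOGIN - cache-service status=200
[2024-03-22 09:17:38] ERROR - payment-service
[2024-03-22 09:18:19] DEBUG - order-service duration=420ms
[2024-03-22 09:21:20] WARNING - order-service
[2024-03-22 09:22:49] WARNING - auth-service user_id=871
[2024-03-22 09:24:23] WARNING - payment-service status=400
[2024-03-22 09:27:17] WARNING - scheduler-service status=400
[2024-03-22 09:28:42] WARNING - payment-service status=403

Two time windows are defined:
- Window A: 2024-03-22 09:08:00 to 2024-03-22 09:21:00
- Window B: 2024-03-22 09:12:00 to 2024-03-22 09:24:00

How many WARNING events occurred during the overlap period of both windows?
1

To find overlap events:

1. Window A: 2024-03-22 09:08:00 to 2024-03-22 09:21:00
2. Window B: 2024-03-22 09:12:00 to 2024-03-22 09:24:00
3. Overlap period: 2024-03-22 09:12:00 to 2024-03-22 09:21:00
4. Count WARNING events in overlap: 1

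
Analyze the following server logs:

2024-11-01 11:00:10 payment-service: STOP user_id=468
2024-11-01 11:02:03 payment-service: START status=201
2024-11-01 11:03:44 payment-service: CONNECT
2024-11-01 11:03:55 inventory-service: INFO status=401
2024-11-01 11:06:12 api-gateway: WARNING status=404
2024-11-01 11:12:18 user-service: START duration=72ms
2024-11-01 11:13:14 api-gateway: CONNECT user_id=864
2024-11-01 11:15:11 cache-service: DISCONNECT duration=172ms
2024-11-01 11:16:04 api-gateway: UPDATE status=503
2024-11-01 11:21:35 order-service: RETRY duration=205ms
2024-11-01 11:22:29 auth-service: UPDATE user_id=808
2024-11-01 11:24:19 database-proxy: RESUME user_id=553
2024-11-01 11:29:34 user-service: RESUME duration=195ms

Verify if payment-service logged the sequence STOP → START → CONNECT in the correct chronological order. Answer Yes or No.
Yes

To verify sequence order:

1. Find all events in sequence STOP → START → CONNECT for payment-service
2. Extract their timestamps
3. Check if timestamps are in ascending order
4. Result: Yes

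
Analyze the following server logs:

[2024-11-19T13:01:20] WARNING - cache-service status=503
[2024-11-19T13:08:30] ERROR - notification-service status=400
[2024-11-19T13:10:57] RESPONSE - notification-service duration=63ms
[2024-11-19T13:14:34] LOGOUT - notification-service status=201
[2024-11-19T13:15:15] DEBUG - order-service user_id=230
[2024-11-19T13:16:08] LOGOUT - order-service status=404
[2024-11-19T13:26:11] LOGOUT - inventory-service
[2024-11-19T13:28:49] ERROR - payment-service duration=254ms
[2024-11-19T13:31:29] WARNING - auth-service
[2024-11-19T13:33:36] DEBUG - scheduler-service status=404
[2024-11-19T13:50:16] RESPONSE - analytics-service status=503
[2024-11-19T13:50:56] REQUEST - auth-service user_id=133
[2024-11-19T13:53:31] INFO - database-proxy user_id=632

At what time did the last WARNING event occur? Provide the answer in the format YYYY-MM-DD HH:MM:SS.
2024-11-19 13:31:29

To find the last event:

1. Filter for all WARNING events
2. Sort by timestamp
3. Select the last one
4. Timestamp: 2024-11-19 13:31:29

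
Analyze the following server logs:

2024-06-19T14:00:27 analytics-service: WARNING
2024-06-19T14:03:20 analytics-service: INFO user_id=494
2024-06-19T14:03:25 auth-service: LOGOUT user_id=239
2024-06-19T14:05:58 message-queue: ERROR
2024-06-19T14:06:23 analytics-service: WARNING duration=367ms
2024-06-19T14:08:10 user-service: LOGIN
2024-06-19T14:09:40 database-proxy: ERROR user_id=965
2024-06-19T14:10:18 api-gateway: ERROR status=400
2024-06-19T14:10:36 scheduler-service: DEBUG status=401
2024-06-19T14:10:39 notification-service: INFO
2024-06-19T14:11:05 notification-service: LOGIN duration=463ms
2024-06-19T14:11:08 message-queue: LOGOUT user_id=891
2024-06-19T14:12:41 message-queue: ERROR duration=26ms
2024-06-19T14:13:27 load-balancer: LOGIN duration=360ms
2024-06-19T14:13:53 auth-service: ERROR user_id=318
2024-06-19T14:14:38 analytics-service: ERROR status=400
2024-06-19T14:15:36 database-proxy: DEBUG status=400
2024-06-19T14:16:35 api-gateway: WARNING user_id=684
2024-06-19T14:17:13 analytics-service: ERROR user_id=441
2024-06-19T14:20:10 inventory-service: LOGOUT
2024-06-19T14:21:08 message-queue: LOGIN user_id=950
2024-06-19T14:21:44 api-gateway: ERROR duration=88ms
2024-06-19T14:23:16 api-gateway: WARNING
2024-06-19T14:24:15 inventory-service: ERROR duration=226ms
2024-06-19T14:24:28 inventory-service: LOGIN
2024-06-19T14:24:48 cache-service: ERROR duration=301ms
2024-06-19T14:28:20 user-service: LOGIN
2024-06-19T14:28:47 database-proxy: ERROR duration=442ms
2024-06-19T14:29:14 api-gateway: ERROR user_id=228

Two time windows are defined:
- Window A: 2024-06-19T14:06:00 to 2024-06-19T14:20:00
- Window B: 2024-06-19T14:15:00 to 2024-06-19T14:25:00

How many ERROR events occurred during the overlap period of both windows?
1

To find overlap events:

1. Window A: 2024-06-19T14:06:00 to 2024-06-19T14:20:00
2. Window B: 2024-06-19T14:15:00 to 2024-06-19T14:25:00
3. Overlap period: 2024-06-19T14:15:00 to 2024-06-19T14:20:00
4. Count ERROR events in overlap: 1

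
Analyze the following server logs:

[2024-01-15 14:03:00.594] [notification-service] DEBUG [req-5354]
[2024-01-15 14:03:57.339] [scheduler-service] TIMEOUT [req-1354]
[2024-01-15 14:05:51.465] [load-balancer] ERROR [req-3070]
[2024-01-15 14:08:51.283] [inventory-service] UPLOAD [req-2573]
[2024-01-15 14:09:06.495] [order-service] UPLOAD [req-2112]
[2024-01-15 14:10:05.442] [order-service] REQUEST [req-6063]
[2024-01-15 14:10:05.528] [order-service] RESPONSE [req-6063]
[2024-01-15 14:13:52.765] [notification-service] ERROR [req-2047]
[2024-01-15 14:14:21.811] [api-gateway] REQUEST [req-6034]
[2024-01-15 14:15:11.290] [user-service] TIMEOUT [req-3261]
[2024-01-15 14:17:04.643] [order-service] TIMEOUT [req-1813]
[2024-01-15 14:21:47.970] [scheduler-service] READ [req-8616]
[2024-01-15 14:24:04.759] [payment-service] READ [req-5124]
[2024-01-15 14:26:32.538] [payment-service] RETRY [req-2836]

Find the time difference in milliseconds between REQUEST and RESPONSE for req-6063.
86

To calculate latency:

1. Find REQUEST with id req-6063: 2024-01-15 14:10:05.442
2. Find RESPONSE with id req-6063: 2024-01-15 14:10:05.528
3. Latency: 2024-01-15 14:10:05.528 - 2024-01-15 14:10:05.442 = 86ms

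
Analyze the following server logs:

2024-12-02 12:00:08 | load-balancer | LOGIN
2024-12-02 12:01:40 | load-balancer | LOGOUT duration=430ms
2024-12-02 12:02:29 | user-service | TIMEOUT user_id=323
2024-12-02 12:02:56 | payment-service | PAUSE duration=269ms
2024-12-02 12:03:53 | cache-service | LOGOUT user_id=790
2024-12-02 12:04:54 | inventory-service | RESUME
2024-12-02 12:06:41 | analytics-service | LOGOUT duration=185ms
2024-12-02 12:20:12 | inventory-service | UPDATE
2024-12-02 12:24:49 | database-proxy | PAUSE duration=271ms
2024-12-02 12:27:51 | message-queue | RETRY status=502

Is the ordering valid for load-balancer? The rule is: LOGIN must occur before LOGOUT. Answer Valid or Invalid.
Valid

To validate ordering:

1. Required order: LOGIN → LOGOUT
2. Rule: LOGIN must occur before LOGOUT
3. Check actual order of events for load-balancer
4. Result: Valid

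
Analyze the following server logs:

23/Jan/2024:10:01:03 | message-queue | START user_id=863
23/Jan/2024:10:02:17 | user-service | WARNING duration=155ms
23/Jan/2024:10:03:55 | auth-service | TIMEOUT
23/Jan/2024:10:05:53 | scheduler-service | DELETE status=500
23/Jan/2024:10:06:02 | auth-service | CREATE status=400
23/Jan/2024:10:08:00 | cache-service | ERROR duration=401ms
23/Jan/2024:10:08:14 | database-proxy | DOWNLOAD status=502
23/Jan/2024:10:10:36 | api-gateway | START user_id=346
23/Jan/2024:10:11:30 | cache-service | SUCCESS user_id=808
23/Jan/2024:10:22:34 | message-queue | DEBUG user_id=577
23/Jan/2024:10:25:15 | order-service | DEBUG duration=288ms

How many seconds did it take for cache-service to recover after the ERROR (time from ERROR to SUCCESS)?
210

To calculate recovery time:

1. Find ERROR event for cache-service: 23/Jan/2024:10:08:00
2. Find next SUCCESS event for cache-service: 23/Jan/2024:10:11:30
3. Recovery time: 23/Jan/2024:10:11:30 - 23/Jan/2024:10:08:00 = 210 seconds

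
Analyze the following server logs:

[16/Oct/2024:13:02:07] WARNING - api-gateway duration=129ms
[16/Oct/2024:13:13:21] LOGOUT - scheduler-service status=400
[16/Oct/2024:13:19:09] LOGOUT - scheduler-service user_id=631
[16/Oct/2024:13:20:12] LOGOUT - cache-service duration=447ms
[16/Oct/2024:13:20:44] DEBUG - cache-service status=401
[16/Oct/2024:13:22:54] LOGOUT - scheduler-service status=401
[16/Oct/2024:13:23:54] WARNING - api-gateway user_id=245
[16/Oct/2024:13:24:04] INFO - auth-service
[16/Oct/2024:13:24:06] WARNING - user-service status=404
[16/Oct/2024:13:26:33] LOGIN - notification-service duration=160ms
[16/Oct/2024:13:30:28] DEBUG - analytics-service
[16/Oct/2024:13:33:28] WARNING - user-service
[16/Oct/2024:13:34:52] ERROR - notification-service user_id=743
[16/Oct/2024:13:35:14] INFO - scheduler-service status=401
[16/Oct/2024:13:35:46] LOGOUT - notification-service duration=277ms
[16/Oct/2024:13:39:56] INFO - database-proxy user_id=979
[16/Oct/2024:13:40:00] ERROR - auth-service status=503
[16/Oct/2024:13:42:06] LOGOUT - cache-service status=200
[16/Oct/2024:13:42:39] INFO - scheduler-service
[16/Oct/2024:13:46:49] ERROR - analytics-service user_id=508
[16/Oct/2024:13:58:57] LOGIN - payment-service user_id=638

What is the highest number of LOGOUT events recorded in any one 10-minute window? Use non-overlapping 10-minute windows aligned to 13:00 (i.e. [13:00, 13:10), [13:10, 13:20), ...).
2

To find the burst window:

1. Divide the log period into non-overlapping 10-minute windows starting at 13:00
2. Count LOGOUT events in each window
3. Find the window with maximum count
4. Maximum events in a window: 2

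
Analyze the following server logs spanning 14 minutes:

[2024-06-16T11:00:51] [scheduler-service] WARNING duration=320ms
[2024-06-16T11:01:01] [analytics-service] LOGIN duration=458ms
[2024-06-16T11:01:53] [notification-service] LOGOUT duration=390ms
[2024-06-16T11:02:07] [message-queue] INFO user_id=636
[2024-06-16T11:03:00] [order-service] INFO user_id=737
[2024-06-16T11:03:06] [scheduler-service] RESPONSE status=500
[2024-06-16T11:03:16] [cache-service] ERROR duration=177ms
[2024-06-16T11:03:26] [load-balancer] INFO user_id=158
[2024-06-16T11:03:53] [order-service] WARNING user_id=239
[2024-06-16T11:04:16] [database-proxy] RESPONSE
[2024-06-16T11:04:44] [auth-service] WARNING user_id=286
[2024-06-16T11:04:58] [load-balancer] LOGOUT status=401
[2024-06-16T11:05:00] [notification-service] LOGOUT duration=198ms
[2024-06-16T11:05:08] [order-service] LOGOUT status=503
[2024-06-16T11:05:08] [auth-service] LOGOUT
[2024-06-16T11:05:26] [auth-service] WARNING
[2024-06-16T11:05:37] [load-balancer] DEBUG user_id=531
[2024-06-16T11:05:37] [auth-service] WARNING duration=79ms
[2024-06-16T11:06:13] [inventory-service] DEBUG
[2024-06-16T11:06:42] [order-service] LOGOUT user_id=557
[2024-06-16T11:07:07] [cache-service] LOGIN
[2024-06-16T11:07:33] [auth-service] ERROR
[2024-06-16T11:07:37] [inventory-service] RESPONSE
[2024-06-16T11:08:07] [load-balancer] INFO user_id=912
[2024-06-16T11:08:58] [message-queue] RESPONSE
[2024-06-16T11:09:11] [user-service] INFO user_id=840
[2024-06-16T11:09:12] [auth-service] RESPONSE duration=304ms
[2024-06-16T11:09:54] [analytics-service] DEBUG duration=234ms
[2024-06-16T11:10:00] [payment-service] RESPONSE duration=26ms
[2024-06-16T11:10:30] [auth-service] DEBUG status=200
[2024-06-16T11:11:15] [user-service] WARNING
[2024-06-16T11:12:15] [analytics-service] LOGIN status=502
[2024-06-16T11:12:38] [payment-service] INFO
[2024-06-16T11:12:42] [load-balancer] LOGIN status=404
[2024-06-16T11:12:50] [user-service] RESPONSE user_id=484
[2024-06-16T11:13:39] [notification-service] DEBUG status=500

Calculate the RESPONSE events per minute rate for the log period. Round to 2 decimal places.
0.5

To calculate the rate:

1. Count total RESPONSE events: 7
2. Total time period: 14 minutes
3. Rate = 7 / 14 = 0.5 events per minute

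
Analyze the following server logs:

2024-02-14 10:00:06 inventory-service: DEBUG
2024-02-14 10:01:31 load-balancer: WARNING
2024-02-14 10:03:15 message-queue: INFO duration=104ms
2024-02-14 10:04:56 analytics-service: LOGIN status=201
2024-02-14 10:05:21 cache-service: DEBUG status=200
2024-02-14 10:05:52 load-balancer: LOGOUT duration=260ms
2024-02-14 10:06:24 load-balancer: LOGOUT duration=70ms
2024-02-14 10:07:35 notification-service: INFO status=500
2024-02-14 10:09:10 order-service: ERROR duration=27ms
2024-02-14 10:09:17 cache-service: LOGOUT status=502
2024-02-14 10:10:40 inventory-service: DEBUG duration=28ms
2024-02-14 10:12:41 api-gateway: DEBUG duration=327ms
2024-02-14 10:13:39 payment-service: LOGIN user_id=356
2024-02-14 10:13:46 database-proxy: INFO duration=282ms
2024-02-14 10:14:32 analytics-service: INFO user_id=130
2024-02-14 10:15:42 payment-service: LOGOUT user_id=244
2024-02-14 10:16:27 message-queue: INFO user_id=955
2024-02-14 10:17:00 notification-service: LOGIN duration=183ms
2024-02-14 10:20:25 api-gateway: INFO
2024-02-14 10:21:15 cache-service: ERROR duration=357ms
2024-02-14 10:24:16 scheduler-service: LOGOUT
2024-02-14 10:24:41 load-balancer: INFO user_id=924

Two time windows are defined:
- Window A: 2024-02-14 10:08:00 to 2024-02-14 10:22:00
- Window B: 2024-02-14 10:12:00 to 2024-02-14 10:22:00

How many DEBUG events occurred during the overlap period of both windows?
1

To find overlap events:

1. Window A: 2024-02-14 10:08:00 to 2024-02-14 10:22:00
2. Window B: 2024-02-14 10:12:00 to 2024-02-14 10:22:00
3. Overlap period: 2024-02-14 10:12:00 to 2024-02-14 10:22:00
4. Count DEBUG events in overlap: 1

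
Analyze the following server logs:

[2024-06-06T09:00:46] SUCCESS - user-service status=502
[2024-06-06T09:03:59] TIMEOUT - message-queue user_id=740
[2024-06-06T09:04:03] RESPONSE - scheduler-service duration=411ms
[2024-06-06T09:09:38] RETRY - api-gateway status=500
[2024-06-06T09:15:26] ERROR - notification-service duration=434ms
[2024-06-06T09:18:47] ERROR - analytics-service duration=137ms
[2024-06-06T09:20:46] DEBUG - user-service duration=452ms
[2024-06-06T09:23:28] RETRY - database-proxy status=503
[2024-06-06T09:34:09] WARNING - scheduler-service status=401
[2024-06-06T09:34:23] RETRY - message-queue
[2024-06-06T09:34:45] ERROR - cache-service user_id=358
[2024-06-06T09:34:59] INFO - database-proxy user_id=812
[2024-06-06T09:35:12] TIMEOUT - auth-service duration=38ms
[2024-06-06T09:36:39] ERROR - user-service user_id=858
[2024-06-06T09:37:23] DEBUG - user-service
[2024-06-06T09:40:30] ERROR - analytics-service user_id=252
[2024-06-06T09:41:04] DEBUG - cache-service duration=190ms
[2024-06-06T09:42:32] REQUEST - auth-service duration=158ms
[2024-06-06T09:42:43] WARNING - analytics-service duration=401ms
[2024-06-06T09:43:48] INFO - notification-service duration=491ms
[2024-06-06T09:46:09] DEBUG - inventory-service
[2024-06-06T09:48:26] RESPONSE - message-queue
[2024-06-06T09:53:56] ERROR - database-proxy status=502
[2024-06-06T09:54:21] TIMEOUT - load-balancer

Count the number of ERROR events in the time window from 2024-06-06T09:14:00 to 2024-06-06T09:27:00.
2

To count events in the time window:

1. Window boundaries: 2024-06-06T09:14:00 to 2024-06-06T09:27:00
2. Filter for ERROR events within this window
3. Count matching events: 2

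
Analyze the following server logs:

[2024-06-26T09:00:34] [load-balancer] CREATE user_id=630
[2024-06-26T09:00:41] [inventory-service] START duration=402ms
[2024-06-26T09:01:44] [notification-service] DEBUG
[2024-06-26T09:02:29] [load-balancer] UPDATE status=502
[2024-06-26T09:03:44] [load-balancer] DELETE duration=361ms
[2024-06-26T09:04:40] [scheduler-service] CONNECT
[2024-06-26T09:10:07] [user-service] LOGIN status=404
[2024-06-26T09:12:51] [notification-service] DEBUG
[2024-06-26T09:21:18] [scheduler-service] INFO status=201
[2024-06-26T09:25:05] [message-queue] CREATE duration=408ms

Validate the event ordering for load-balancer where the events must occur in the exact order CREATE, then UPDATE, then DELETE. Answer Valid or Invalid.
Valid

To validate ordering:

1. Required order: CREATE → UPDATE → DELETE
2. Rule: the events must occur in the exact order CREATE, then UPDATE, then DELETE
3. Check actual order of events for load-balancer
4. Result: Valid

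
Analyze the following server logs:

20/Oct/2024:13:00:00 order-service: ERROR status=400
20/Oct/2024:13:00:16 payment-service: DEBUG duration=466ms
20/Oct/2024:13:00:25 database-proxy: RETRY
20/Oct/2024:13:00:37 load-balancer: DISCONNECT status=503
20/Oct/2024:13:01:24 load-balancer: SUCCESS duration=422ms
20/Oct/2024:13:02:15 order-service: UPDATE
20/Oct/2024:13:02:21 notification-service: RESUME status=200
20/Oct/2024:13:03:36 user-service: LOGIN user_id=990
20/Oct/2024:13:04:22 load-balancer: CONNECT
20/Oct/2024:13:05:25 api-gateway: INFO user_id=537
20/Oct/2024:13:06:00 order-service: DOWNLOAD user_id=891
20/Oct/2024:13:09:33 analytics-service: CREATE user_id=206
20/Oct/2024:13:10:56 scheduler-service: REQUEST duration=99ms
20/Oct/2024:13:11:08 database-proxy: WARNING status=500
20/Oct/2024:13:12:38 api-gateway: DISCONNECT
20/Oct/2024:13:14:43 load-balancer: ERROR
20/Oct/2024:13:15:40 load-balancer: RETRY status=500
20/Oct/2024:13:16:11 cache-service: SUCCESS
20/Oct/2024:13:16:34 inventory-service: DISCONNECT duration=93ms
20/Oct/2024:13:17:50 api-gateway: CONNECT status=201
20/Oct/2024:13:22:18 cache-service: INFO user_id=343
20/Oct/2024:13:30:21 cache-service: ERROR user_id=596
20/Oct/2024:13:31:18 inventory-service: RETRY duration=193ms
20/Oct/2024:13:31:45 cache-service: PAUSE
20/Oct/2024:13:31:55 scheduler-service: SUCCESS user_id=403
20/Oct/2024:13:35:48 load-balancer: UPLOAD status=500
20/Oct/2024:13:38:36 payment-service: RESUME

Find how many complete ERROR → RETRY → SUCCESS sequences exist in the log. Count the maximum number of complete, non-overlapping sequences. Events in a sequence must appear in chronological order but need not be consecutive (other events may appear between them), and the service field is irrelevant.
3

To count sequences:

1. Look for pattern: ERROR → RETRY → SUCCESS
2. Greedily scan the log in chronological order, matching each sequence element in turn (ignoring service)
3. Each time the full pattern completes, increment the count and restart matching from the next event
4. Complete non-overlapping sequences found: 3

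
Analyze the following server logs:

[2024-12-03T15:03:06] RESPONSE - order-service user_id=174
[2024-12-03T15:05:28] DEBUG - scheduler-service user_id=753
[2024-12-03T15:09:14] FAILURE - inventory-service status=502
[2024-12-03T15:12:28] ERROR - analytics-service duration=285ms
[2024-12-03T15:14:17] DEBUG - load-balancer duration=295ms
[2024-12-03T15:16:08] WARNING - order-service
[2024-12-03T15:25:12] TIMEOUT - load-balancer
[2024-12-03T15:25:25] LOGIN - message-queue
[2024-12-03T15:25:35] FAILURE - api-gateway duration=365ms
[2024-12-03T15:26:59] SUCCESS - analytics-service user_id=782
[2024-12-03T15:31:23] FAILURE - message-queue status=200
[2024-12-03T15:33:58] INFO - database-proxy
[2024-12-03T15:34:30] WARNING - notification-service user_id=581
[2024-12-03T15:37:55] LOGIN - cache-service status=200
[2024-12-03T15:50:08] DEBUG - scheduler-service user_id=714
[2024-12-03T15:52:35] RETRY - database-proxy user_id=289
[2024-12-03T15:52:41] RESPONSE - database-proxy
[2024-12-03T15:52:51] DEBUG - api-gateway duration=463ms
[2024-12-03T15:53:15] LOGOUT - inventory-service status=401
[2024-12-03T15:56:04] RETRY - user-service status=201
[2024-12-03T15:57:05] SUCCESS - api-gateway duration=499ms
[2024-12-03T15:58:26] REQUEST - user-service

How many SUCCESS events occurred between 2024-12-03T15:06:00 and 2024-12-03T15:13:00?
0

To count events in the time window:

1. Window boundaries: 2024-12-03T15:06:00 to 2024-12-03T15:13:00
2. Filter for SUCCESS events within this window
3. Count matching events: 0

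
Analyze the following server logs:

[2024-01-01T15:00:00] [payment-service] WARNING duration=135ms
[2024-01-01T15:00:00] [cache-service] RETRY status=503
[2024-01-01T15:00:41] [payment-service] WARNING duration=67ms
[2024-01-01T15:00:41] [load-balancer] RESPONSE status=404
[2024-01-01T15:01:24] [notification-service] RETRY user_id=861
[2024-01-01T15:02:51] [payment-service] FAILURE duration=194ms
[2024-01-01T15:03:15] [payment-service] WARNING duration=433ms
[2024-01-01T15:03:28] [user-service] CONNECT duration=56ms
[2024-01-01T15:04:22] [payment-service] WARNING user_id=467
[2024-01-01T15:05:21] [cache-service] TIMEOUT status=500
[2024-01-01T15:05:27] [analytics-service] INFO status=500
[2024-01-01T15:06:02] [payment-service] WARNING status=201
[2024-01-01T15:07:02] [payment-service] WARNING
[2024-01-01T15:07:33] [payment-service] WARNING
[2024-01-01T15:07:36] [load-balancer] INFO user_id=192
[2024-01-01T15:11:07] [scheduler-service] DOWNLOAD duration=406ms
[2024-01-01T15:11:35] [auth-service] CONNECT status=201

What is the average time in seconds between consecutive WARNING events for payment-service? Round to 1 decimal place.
75.5

To calculate average interval:

1. Find all WARNING events for payment-service in order
2. Calculate time gaps between consecutive events
3. Compute mean of gaps: 453 / 6 = 75.5 seconds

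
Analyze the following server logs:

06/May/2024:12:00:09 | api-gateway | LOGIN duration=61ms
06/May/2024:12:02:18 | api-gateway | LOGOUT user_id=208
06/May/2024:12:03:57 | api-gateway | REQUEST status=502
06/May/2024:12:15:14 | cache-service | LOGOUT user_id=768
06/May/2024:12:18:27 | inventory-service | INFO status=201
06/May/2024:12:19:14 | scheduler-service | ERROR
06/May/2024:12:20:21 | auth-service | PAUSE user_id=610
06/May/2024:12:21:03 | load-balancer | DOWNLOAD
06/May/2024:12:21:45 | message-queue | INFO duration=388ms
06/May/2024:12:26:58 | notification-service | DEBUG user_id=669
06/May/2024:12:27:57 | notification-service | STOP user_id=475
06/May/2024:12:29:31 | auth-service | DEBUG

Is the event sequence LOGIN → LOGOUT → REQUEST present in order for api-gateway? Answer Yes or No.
Yes

To verify sequence order:

1. Find all events in sequence LOGIN → LOGOUT → REQUEST for api-gateway
2. Extract their timestamps
3. Check if timestamps are in ascending order
4. Result: Yes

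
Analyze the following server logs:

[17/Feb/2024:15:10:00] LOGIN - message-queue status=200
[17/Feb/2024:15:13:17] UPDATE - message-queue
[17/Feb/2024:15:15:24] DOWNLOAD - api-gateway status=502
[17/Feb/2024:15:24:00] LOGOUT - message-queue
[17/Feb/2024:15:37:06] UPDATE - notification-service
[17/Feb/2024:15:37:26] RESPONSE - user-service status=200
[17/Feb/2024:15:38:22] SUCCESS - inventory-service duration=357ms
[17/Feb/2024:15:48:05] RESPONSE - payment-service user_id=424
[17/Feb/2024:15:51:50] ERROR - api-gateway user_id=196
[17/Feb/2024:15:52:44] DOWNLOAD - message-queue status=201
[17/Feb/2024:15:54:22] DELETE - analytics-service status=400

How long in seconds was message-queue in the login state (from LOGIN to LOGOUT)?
840

To calculate state duration:

1. Find LOGIN event for message-queue: 17/Feb/2024:15:10:00
2. Find LOGOUT event for message-queue: 17/Feb/2024:15:24:00
3. Calculate duration: 17/Feb/2024:15:24:00 - 17/Feb/2024:15:10:00 = 840 seconds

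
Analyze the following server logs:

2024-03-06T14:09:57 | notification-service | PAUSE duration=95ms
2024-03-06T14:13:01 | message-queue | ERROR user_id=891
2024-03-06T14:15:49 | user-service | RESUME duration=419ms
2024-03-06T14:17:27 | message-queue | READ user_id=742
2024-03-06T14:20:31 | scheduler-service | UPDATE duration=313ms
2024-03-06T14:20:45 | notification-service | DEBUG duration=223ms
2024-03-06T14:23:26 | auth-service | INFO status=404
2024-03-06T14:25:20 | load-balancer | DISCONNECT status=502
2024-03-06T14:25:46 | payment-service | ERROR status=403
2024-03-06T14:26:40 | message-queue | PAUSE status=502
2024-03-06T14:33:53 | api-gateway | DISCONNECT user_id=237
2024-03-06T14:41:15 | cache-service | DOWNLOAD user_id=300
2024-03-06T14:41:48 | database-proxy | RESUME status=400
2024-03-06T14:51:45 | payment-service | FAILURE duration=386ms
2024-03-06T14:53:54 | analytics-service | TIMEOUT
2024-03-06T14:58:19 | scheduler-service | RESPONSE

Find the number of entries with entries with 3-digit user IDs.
4

To find matching entries:

1. Pattern to match: entries with 3-digit user IDs
2. Scan each log entry for the pattern
3. Count matches: 4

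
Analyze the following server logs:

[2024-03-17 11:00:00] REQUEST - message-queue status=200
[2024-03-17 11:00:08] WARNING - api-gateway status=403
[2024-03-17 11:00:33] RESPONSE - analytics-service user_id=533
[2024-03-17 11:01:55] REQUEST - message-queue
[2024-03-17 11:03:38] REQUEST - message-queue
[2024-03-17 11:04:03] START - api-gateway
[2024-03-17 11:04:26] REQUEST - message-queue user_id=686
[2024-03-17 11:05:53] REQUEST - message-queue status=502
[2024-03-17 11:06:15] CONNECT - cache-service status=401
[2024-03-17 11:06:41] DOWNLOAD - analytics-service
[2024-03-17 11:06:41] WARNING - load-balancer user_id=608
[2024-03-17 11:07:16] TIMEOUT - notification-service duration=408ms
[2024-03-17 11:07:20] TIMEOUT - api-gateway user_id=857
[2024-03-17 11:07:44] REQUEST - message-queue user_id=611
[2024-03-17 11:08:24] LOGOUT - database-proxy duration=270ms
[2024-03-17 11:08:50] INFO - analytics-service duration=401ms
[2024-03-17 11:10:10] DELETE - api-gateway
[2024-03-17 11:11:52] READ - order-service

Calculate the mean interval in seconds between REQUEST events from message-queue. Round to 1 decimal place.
92.8

To calculate average interval:

1. Find all REQUEST events for message-queue in order
2. Calculate time gaps between consecutive events
3. Compute mean of gaps: 464 / 5 = 92.8 seconds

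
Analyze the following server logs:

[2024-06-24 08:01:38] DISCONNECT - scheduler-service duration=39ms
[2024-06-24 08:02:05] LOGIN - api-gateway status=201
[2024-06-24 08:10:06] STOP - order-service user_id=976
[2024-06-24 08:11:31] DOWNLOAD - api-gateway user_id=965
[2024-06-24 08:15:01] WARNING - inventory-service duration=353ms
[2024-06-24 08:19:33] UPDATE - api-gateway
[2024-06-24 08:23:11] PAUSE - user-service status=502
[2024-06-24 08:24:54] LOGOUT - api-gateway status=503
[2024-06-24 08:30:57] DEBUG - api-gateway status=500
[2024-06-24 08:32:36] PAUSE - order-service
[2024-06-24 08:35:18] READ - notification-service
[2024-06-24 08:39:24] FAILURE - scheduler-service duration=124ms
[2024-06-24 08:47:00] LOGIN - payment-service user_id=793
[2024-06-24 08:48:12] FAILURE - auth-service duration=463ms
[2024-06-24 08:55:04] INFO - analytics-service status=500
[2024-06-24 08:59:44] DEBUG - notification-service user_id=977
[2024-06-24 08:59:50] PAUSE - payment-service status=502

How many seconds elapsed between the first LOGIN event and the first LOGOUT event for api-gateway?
1369

To find the time between events:

1. Locate the first LOGIN event for api-gateway: 2024-06-24 08:02:05
2. Locate the first LOGOUT event for api-gateway: 2024-06-24 08:24:54
3. Calculate the difference: 2024-06-24 08:24:54 - 2024-06-24 08:02:05 = 1369 seconds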